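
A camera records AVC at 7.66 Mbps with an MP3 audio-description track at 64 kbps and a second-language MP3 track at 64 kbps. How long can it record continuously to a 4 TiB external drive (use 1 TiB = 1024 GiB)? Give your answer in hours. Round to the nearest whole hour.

1255 hours

Audio total: 64 + 64 = 128 kbps = 0.128 Mbps.
Total bitrate: 7.66 + 0.128 = 7.788 Mbps.
Capacity: 4 TiB = 35,184,372 Mb.
Recording time: 35,184,372 / 7.788 = 4,517,767 s ≈ 1,255 hours.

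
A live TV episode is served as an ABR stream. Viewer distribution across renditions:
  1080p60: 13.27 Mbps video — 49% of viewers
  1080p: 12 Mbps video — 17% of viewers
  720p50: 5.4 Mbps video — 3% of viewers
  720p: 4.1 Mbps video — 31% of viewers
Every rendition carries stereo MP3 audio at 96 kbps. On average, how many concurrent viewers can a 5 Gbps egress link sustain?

496

Audio: 96 kbps = 0.096 Mbps.
Average per-viewer bitrate: 0.49×13.366 + 0.17×12.096 + 0.03×5.496 + 0.31×4.196 = 10.071 Mbps.
5 Gbps = 5,000 Mbps; 5,000 / 10.071 = 496.46 → 496.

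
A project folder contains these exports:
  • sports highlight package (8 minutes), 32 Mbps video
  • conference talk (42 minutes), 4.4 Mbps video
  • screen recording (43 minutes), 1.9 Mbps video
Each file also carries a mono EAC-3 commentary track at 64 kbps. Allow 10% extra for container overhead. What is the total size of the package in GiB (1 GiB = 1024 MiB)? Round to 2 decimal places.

4.06 GiB

Audio: 64 kbps = 0.064 Mbps.
sports highlight package: 32.064 Mbps × 480 s × 1.10 = 16929.8 Mb
conference talk: 4.464 Mbps × 2520 s × 1.10 = 12374.2 Mb
screen recording: 1.964 Mbps × 2580 s × 1.10 = 5573.8 Mb
Total: 34877.8 Mb = 4359.7 MB.
= 4.060 GiB.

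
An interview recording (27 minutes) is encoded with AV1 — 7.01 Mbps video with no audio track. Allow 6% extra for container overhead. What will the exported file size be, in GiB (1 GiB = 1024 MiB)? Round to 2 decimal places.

1.40 GiB

27 min = 1620 s
Total bitrate: 7.01 Mbps.
Stream data: 7.010 Mbps × 1620 s = 11356.2 Mb.
With 6% container overhead: ×1.06.
12,038 Mb = 1,504,696,500 bytes ÷ 1,073,741,824 = 1.401 GiB.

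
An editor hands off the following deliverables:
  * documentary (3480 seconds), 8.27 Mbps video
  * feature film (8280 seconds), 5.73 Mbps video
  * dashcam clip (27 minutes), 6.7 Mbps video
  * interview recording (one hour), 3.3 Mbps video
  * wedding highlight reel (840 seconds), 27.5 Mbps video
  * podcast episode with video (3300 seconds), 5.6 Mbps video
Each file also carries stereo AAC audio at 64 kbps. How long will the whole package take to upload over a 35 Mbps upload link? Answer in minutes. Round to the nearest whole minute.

68 minutes

Audio: 64 kbps = 0.064 Mbps.
documentary: 8.334 Mbps × 3480 s = 29002.3 Mb
feature film: 5.794 Mbps × 8280 s = 47974.3 Mb
dashcam clip: 6.764 Mbps × 1620 s = 10957.7 Mb
interview recording: 3.364 Mbps × 3600 s = 12110.4 Mb
wedding highlight reel: 27.564 Mbps × 840 s = 23153.8 Mb
podcast episode with video: 5.664 Mbps × 3300 s = 18691.2 Mb
Total: 141889.7 Mb = 17736.2 MB.
At 35 Mbps: 141889.7 / 35 = 4054 s ≈ 67.6 minutes.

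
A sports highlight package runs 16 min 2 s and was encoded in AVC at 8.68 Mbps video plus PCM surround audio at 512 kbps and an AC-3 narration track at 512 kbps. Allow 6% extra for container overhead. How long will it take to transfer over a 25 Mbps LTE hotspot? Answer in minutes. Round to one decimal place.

16 min 2 s = 962 s
Audio total: 512 + 512 = 1024 kbps = 1.024 Mbps.
Total bitrate: 9.704 Mbps.
File: 9.704 Mbps × 962 s = 9335.2 Mb.
With 6% container overhead: ×1.06. → 9895.4 Mb.
At 25 Mbps: 9895.4 / 25 = 395.8 s ≈ 6.6 minutes.

6.6 minutes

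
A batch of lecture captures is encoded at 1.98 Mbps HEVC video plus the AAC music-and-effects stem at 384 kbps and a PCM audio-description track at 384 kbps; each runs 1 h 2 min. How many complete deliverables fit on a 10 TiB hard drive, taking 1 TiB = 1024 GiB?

8604

1 h 2 min = 62 min = 3720 s
Audio total: 384 + 384 = 768 kbps = 0.768 Mbps.
Total bitrate: 2.748 Mbps.
Per item: 2.748 Mbps × 3720 s = 10,223 Mb = 1,278 MB.
Capacity: 10 TiB = 87,960,930 Mb; 8604.59 items → 8604 complete.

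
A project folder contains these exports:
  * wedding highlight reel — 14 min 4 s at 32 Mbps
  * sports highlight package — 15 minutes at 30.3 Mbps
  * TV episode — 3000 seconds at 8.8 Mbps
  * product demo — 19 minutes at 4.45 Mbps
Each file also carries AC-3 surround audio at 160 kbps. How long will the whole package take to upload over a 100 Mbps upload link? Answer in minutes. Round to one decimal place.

14.4 minutes

Audio: 160 kbps = 0.160 Mbps.
wedding highlight reel: 32.160 Mbps × 844 s = 27143.0 Mb
sports highlight package: 30.460 Mbps × 900 s = 27414.0 Mb
TV episode: 8.960 Mbps × 3000 s = 26880.0 Mb
product demo: 4.610 Mbps × 1140 s = 5255.4 Mb
Total: 86692.4 Mb = 10836.6 MB.
At 100 Mbps: 86692.4 / 100 = 867 s ≈ 14.4 minutes.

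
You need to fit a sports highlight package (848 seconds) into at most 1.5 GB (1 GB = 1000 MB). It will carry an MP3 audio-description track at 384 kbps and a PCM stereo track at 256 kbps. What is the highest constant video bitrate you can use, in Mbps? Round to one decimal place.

13.5 Mbps

Budget: 1.5 GB = 12000.0 Mb.
Total bitrate budget: 12000.0 Mb / 848 s = 14.151 Mbps.
Audio total: 384 + 256 = 640 kbps = 0.640 Mbps.
Video: 14.151 − 0.640 = 13.511 Mbps.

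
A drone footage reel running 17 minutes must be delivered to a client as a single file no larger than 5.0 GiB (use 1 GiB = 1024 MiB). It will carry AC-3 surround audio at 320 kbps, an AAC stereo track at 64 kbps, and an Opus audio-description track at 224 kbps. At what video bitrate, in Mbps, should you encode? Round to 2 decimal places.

Budget: 5.0 GiB = 42949.7 Mb.
17 min = 1020 s
Total bitrate budget: 42949.7 Mb / 1020 s = 42.108 Mbps.
Audio total: 320 + 64 + 224 = 608 kbps = 0.608 Mbps.
Video: 42.108 − 0.608 = 41.500 Mbps.

41.50 Mbps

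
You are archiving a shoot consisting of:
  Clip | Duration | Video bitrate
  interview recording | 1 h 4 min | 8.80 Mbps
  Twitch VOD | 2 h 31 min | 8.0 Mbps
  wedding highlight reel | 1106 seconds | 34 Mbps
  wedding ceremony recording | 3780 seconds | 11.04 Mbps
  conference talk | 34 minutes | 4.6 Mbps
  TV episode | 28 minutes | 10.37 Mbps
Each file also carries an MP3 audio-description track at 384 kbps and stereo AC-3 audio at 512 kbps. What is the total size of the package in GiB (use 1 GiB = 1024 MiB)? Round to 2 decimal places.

Audio total: 384 + 512 = 896 kbps = 0.896 Mbps.
interview recording: 9.696 Mbps × 3840 s = 37232.6 Mb
Twitch VOD: 8.896 Mbps × 9060 s = 80597.8 Mb
wedding highlight reel: 34.896 Mbps × 1106 s = 38595.0 Mb
wedding ceremony recording: 11.936 Mbps × 3780 s = 45118.1 Mb
conference talk: 5.496 Mbps × 2040 s = 11211.8 Mb
TV episode: 11.266 Mbps × 1680 s = 18926.9 Mb
Total: 231682.2 Mb = 28960.3 MB.
= 26.97 GiB.

26.97 GiB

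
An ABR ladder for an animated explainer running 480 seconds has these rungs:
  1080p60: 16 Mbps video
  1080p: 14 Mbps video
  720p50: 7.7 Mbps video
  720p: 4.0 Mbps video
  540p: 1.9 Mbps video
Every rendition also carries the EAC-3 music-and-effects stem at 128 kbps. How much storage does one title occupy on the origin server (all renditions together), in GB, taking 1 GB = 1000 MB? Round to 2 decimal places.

Audio: 128 kbps = 0.128 Mbps.
Sum of rendition bitrates: (16+0.128) + (14+0.128) + (7.7+0.128) + (4.0+0.128) + (1.9+0.128) = 44.240 Mbps.
× 480 s = 21,235 Mb = 2,654 MB = 2.654 GB.

2.65 GB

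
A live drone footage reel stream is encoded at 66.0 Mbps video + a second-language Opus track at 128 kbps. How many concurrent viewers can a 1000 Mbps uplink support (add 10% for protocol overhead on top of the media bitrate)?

13

Audio: 128 kbps = 0.128 Mbps.
Per-viewer media rate: 66.128 Mbps.
On the wire with 10% overhead: 72.741 Mbps.
1000 Mbps = 1,000 Mbps; 1,000 / 72.741 = 13.75 → 13 viewers.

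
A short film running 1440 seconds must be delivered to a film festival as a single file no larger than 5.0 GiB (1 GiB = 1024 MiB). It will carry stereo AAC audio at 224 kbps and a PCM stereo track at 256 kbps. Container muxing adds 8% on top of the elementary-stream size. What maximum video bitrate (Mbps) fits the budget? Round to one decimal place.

Budget: 5.0 GiB = 42949.7 Mb.
Stream payload after overhead: 42949.7 / 1.08 = 39768.2 Mb.
Total bitrate budget: 39768.2 Mb / 1440 s = 27.617 Mbps.
Audio total: 224 + 256 = 480 kbps = 0.480 Mbps.
Video: 27.617 − 0.480 = 27.137 Mbps.

27.1 Mbps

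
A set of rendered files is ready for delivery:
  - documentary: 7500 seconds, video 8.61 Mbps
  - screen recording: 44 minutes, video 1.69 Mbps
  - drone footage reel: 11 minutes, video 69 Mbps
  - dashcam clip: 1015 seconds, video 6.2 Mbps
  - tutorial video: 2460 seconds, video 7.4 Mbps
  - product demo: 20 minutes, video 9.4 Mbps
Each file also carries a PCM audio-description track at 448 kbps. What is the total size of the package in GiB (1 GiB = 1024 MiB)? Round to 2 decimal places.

18.31 GiB

Audio: 448 kbps = 0.448 Mbps.
documentary: 9.058 Mbps × 7500 s = 67935.0 Mb
screen recording: 2.138 Mbps × 2640 s = 5644.3 Mb
drone footage reel: 69.448 Mbps × 660 s = 45835.7 Mb
dashcam clip: 6.648 Mbps × 1015 s = 6747.7 Mb
tutorial video: 7.848 Mbps × 2460 s = 19306.1 Mb
product demo: 9.848 Mbps × 1200 s = 11817.6 Mb
Total: 157286.4 Mb = 19660.8 MB.
= 18.31 GiB.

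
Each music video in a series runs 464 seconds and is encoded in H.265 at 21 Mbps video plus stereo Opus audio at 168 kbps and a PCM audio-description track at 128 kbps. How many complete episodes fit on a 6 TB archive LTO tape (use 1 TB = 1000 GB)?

4857

Audio total: 168 + 128 = 296 kbps = 0.296 Mbps.
Total bitrate: 21.296 Mbps.
Per item: 21.296 Mbps × 464 s = 9,881 Mb = 1,235 MB.
Capacity: 6 TB = 48,000,000 Mb; 4857.64 items → 4857 complete.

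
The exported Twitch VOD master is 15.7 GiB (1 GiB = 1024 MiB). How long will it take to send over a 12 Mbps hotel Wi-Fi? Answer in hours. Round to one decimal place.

3.1 hours

File: 15.7 GiB = 134862.0 Mb.
At 12 Mbps: 134862.0 / 12 = 11238.5 s ≈ 3.12 hours.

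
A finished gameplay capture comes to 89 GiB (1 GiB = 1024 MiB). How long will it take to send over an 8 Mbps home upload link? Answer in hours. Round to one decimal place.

File: 89 GiB = 764504.2 Mb.
At 8 Mbps: 764504.2 / 8 = 95563.0 s ≈ 26.5 hours.

26.5 hours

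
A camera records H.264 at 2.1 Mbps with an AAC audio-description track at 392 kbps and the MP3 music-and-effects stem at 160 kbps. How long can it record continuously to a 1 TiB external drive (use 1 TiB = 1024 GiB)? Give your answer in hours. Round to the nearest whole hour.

Audio total: 392 + 160 = 552 kbps = 0.552 Mbps.
Total bitrate: 2.1 + 0.552 = 2.652 Mbps.
Capacity: 1 TiB = 8,796,093 Mb.
Recording time: 8,796,093 / 2.652 = 3,316,777 s ≈ 921 hours.

921 hours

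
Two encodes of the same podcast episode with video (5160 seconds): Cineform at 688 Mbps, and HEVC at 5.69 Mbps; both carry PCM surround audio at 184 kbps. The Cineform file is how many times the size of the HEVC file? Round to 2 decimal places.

Audio: 184 kbps = 0.184 Mbps.
Cineform: 688.184 Mbps × 5160 s = 3551029.4 Mb = 443.879 GB.
HEVC: 5.874 Mbps × 5160 s = 30309.8 Mb = 3.789 GB.
Ratio: 443.879 / 3.789 = 117.158.

117.16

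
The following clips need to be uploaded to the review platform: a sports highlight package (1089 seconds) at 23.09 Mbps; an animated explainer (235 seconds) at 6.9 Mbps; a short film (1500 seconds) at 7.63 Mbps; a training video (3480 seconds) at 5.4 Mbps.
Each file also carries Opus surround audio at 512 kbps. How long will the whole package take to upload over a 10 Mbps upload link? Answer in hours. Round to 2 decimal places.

1.67 hours

Audio: 512 kbps = 0.512 Mbps.
sports highlight package: 23.602 Mbps × 1089 s = 25702.6 Mb
animated explainer: 7.412 Mbps × 235 s = 1741.8 Mb
short film: 8.142 Mbps × 1500 s = 12213.0 Mb
training video: 5.912 Mbps × 3480 s = 20573.8 Mb
Total: 60231.2 Mb = 7528.9 MB.
At 10 Mbps: 60231.2 / 10 = 6023 s ≈ 1.67 hours.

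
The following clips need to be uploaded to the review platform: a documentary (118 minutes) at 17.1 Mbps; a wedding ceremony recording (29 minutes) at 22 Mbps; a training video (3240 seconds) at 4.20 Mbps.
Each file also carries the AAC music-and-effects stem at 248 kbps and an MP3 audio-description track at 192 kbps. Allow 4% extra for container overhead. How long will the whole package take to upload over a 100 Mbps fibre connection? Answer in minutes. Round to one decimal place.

Audio total: 248 + 192 = 440 kbps = 0.440 Mbps.
documentary: 17.540 Mbps × 7080 s × 1.04 = 129150.5 Mb
wedding ceremony recording: 22.440 Mbps × 1740 s × 1.04 = 40607.4 Mb
training video: 4.640 Mbps × 3240 s × 1.04 = 15634.9 Mb
Total: 185392.9 Mb = 23174.1 MB.
At 100 Mbps: 185392.9 / 100 = 1854 s ≈ 30.9 minutes.

30.9 minutes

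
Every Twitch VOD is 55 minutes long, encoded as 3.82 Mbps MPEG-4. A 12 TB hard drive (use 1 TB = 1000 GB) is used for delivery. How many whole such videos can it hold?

55 min = 3300 s
Per item: 3.820 Mbps × 3300 s = 12,606 Mb = 1,576 MB.
Capacity: 12 TB = 96,000,000 Mb; 7615.42 items → 7615 complete.

7615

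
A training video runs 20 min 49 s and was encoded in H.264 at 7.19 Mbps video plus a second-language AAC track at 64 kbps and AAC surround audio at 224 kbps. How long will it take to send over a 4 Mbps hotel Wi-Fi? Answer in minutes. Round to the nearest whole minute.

39 minutes

20 min 49 s = 1249 s
Audio total: 64 + 224 = 288 kbps = 0.288 Mbps.
Total bitrate: 7.478 Mbps.
File: 7.478 Mbps × 1249 s = 9340.0 Mb.
At 4 Mbps: 9340.0 / 4 = 2335.0 s ≈ 38.9 minutes.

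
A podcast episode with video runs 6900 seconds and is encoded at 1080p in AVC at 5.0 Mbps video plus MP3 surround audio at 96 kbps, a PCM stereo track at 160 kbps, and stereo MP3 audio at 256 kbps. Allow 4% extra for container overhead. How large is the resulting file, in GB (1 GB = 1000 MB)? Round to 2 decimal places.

Audio total: 96 + 160 + 256 = 512 kbps = 0.512 Mbps.
Total bitrate: 5.0 + 0.512 = 5.512 Mbps.
Stream data: 5.512 Mbps × 6900 s = 38032.8 Mb.
With 4% container overhead: ×1.04.
39,554 Mb ÷ 8 = 4,944 MB → 4.944 GB.

4.94 GB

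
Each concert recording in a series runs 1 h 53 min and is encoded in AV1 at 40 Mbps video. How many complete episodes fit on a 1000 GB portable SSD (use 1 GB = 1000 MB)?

29

1 h 53 min = 113 min = 6780 s
Per item: 40.000 Mbps × 6780 s = 271,200 Mb = 33,900 MB.
Capacity: 1000 GB = 8,000,000 Mb; 29.50 items → 29 complete.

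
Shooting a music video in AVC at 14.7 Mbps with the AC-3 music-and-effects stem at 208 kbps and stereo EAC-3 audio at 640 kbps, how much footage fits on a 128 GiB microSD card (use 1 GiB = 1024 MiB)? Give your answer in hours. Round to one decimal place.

Audio total: 208 + 640 = 848 kbps = 0.848 Mbps.
Total bitrate: 14.7 + 0.848 = 15.548 Mbps.
Capacity: 128 GiB = 1,099,512 Mb.
Recording time: 1,099,512 / 15.548 = 70,717 s ≈ 19.6 hours.

19.6 hours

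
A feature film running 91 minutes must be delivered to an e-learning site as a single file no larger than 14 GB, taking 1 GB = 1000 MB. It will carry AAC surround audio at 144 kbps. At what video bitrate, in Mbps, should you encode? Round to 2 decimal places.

20.37 Mbps

Budget: 14 GB = 112000.0 Mb.
91 min = 5460 s
Total bitrate budget: 112000.0 Mb / 5460 s = 20.513 Mbps.
Audio: 144 kbps = 0.144 Mbps.
Video: 20.513 − 0.144 = 20.369 Mbps.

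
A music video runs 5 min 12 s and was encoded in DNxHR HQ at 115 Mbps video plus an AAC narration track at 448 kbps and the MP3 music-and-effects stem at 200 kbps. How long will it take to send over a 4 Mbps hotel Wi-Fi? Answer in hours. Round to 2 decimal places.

2.51 hours

5 min 12 s = 312 s
Audio total: 448 + 200 = 648 kbps = 0.648 Mbps.
Total bitrate: 115.648 Mbps.
File: 115.648 Mbps × 312 s = 36082.2 Mb.
At 4 Mbps: 36082.2 / 4 = 9020.5 s ≈ 2.51 hours.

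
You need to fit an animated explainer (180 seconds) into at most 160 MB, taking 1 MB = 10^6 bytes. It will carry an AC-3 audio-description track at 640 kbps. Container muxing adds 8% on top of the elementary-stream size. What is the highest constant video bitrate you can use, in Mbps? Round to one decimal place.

Budget: 160 MB = 1280.0 Mb.
Stream payload after overhead: 1280.0 / 1.08 = 1185.2 Mb.
Total bitrate budget: 1185.2 Mb / 180 s = 6.584 Mbps.
Audio: 640 kbps = 0.640 Mbps.
Video: 6.584 − 0.640 = 5.944 Mbps.

5.9 Mbps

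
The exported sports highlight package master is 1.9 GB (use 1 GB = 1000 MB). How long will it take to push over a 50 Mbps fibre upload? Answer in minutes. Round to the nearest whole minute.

5 minutes

File: 1.9 GB = 15200.0 Mb.
At 50 Mbps: 15200.0 / 50 = 304.0 s ≈ 5.07 minutes.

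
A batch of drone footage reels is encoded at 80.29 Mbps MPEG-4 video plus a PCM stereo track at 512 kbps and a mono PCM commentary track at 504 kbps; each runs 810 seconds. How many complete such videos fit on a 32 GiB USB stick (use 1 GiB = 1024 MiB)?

Audio total: 512 + 504 = 1016 kbps = 1.016 Mbps.
Total bitrate: 81.306 Mbps.
Per item: 81.306 Mbps × 810 s = 65,858 Mb = 8,232 MB.
Capacity: 32 GiB = 274,878 Mb; 4.17 items → 4 complete.

4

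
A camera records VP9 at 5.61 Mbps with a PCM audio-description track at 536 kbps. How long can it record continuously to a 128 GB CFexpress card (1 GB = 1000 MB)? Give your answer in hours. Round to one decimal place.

Audio: 536 kbps = 0.536 Mbps.
Total bitrate: 5.61 + 0.536 = 6.146 Mbps.
Capacity: 128 GB = 1,024,000 Mb.
Recording time: 1,024,000 / 6.146 = 166,612 s ≈ 46.3 hours.

46.3 hours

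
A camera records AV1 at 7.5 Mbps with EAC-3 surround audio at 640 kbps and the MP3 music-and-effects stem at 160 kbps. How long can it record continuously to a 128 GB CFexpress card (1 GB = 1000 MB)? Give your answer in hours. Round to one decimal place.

Audio total: 640 + 160 = 800 kbps = 0.800 Mbps.
Total bitrate: 7.5 + 0.800 = 8.300 Mbps.
Capacity: 128 GB = 1,024,000 Mb.
Recording time: 1,024,000 / 8.300 = 123,373 s ≈ 34.3 hours.

34.3 hours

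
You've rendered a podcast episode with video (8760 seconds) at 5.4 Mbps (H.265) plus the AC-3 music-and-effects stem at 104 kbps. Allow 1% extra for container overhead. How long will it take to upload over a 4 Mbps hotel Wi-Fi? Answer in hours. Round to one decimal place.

Audio: 104 kbps = 0.104 Mbps.
Total bitrate: 5.504 Mbps.
File: 5.504 Mbps × 8760 s = 48215.0 Mb.
With 1% container overhead: ×1.01. → 48697.2 Mb.
At 4 Mbps: 48697.2 / 4 = 12174.3 s ≈ 3.38 hours.

3.4 hours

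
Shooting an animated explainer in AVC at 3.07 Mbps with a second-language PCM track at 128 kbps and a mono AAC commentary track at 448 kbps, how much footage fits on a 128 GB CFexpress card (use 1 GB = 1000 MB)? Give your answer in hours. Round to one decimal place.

Audio total: 128 + 448 = 576 kbps = 0.576 Mbps.
Total bitrate: 3.07 + 0.576 = 3.646 Mbps.
Capacity: 128 GB = 1,024,000 Mb.
Recording time: 1,024,000 / 3.646 = 280,856 s ≈ 78.0 hours.

78.0 hours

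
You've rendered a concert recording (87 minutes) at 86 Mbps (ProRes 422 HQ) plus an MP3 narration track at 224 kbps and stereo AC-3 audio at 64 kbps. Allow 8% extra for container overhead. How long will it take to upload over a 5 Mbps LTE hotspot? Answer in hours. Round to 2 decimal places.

87 min = 5220 s
Audio total: 224 + 64 = 288 kbps = 0.288 Mbps.
Total bitrate: 86.288 Mbps.
File: 86.288 Mbps × 5220 s = 450423.4 Mb.
With 8% container overhead: ×1.08. → 486457.2 Mb.
At 5 Mbps: 486457.2 / 5 = 97291.4 s ≈ 27 hours.

27.03 hours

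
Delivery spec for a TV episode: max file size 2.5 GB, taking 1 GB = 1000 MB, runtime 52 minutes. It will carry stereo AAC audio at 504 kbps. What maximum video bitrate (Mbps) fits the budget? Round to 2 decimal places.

Budget: 2.5 GB = 20000.0 Mb.
52 min = 3120 s
Total bitrate budget: 20000.0 Mb / 3120 s = 6.410 Mbps.
Audio: 504 kbps = 0.504 Mbps.
Video: 6.410 − 0.504 = 5.906 Mbps.

5.91 Mbps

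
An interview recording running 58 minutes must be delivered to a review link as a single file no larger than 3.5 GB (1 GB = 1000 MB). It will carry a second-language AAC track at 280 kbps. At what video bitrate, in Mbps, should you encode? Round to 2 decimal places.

Budget: 3.5 GB = 28000.0 Mb.
58 min = 3480 s
Total bitrate budget: 28000.0 Mb / 3480 s = 8.046 Mbps.
Audio: 280 kbps = 0.280 Mbps.
Video: 8.046 − 0.280 = 7.766 Mbps.

7.77 Mbps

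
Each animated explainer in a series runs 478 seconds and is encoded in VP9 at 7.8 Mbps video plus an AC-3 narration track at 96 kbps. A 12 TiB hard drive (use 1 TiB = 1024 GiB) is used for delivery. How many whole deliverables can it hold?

Audio: 96 kbps = 0.096 Mbps.
Total bitrate: 7.896 Mbps.
Per item: 7.896 Mbps × 478 s = 3,774 Mb = 471.8 MB.
Capacity: 12 TiB = 105,553,116 Mb; 27966.37 items → 27966 complete.

27966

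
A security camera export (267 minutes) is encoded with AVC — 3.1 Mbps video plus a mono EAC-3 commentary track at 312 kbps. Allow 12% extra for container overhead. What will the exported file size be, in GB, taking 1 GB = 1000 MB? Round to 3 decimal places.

7.652 GB

267 min = 16020 s
Audio: 312 kbps = 0.312 Mbps.
Total bitrate: 3.1 + 0.312 = 3.412 Mbps.
Stream data: 3.412 Mbps × 16020 s = 54660.2 Mb.
With 12% container overhead: ×1.12.
61,219 Mb ÷ 8 = 7,652 MB → 7.652 GB.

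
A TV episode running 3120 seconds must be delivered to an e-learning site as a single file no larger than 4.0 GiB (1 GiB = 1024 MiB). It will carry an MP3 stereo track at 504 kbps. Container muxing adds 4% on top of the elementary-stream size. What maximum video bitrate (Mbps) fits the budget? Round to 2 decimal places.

10.09 Mbps

Budget: 4.0 GiB = 34359.7 Mb.
Stream payload after overhead: 34359.7 / 1.04 = 33038.2 Mb.
Total bitrate budget: 33038.2 Mb / 3120 s = 10.589 Mbps.
Audio: 504 kbps = 0.504 Mbps.
Video: 10.589 − 0.504 = 10.085 Mbps.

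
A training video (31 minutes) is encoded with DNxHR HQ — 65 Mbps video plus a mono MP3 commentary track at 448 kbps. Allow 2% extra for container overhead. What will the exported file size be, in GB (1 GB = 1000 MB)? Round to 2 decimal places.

31 min = 1860 s
Audio: 448 kbps = 0.448 Mbps.
Total bitrate: 65 + 0.448 = 65.448 Mbps.
Stream data: 65.448 Mbps × 1860 s = 121733.3 Mb.
With 2% container overhead: ×1.02.
124,168 Mb ÷ 8 = 15,521 MB → 15.52 GB.

15.52 GB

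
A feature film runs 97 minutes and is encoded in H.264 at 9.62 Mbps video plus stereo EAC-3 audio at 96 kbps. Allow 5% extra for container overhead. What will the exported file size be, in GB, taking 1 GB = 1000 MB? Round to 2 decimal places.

7.42 GB

97 min = 5820 s
Audio: 96 kbps = 0.096 Mbps.
Total bitrate: 9.62 + 0.096 = 9.716 Mbps.
Stream data: 9.716 Mbps × 5820 s = 56547.1 Mb.
With 5% container overhead: ×1.05.
59,374 Mb ÷ 8 = 7,422 MB → 7.422 GB.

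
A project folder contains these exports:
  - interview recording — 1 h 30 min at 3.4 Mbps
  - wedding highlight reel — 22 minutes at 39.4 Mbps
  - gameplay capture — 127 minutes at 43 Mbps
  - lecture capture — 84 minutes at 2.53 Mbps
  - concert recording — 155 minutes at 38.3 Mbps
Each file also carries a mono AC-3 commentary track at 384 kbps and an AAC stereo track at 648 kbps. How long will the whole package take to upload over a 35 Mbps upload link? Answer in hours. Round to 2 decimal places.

Audio total: 384 + 648 = 1032 kbps = 1.032 Mbps.
interview recording: 4.432 Mbps × 5400 s = 23932.8 Mb
wedding highlight reel: 40.432 Mbps × 1320 s = 53370.2 Mb
gameplay capture: 44.032 Mbps × 7620 s = 335523.8 Mb
lecture capture: 3.562 Mbps × 5040 s = 17952.5 Mb
concert recording: 39.332 Mbps × 9300 s = 365787.6 Mb
Total: 796567.0 Mb = 99570.9 MB.
At 35 Mbps: 796567.0 / 35 = 22759 s ≈ 6.32 hours.

6.32 hours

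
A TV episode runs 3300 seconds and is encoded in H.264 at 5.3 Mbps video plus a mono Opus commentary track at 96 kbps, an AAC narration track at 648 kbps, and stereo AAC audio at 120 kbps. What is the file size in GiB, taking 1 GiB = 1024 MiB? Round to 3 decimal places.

Audio total: 96 + 648 + 120 = 864 kbps = 0.864 Mbps.
Total bitrate: 5.3 + 0.864 = 6.164 Mbps.
Stream data: 6.164 Mbps × 3300 s = 20341.2 Mb.
20,341 Mb = 2,542,650,000 bytes ÷ 1,073,741,824 = 2.368 GiB.

2.368 GiB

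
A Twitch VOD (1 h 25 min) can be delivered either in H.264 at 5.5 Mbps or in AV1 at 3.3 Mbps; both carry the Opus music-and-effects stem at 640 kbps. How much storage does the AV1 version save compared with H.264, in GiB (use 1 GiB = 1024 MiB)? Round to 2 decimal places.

1.31 GiB

1 h 25 min = 85 min = 5100 s
Audio: 640 kbps = 0.640 Mbps.
H.264: 6.140 Mbps × 5100 s = 31314.0 Mb = 3.645 GiB.
AV1: 3.940 Mbps × 5100 s = 20094.0 Mb = 2.339 GiB.
Saving: 3.645 − 2.339 = 1.306 GiB.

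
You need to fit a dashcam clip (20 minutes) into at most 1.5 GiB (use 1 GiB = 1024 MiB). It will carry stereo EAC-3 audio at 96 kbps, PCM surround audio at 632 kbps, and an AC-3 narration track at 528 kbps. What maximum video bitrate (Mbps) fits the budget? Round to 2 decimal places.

Budget: 1.5 GiB = 12884.9 Mb.
20 min = 1200 s
Total bitrate budget: 12884.9 Mb / 1200 s = 10.737 Mbps.
Audio total: 96 + 632 + 528 = 1256 kbps = 1.256 Mbps.
Video: 10.737 − 1.256 = 9.481 Mbps.

9.48 Mbps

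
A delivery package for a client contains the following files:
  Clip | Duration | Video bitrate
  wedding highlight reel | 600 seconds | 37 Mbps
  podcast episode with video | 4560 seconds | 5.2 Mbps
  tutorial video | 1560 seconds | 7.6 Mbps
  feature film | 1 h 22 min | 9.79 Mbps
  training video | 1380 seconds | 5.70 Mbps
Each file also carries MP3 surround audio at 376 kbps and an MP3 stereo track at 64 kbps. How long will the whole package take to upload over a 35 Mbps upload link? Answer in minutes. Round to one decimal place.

Audio total: 376 + 64 = 440 kbps = 0.440 Mbps.
wedding highlight reel: 37.440 Mbps × 600 s = 22464.0 Mb
podcast episode with video: 5.640 Mbps × 4560 s = 25718.4 Mb
tutorial video: 8.040 Mbps × 1560 s = 12542.4 Mb
feature film: 10.230 Mbps × 4920 s = 50331.6 Mb
training video: 6.140 Mbps × 1380 s = 8473.2 Mb
Total: 119529.6 Mb = 14941.2 MB.
At 35 Mbps: 119529.6 / 35 = 3415 s ≈ 56.9 minutes.

56.9 minutes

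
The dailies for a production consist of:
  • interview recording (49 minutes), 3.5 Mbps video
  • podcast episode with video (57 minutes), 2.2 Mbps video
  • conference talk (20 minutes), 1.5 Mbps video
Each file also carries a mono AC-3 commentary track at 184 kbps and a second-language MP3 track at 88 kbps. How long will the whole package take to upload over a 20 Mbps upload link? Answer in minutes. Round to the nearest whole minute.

18 minutes

Audio total: 184 + 88 = 272 kbps = 0.272 Mbps.
interview recording: 3.772 Mbps × 2940 s = 11089.7 Mb
podcast episode with video: 2.472 Mbps × 3420 s = 8454.2 Mb
conference talk: 1.772 Mbps × 1200 s = 2126.4 Mb
Total: 21670.3 Mb = 2708.8 MB.
At 20 Mbps: 21670.3 / 20 = 1084 s ≈ 18.1 minutes.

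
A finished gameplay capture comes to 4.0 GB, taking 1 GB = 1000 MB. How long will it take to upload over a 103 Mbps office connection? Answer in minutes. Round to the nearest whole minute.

5 minutes

File: 4.0 GB = 32000.0 Mb.
At 103 Mbps: 32000.0 / 103 = 310.7 s ≈ 5.18 minutes.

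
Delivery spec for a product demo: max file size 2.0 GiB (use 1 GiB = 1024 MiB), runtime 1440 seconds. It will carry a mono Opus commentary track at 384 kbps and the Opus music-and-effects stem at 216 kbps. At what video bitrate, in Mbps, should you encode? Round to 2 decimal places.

11.33 Mbps

Budget: 2.0 GiB = 17179.9 Mb.
Total bitrate budget: 17179.9 Mb / 1440 s = 11.930 Mbps.
Audio total: 384 + 216 = 600 kbps = 0.600 Mbps.
Video: 11.930 − 0.600 = 11.330 Mbps.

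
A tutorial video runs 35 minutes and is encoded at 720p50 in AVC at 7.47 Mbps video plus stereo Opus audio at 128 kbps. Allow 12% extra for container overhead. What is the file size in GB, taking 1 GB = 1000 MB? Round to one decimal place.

35 min = 2100 s
Audio: 128 kbps = 0.128 Mbps.
Total bitrate: 7.47 + 0.128 = 7.598 Mbps.
Stream data: 7.598 Mbps × 2100 s = 15955.8 Mb.
With 12% container overhead: ×1.12.
17,870 Mb ÷ 8 = 2,234 MB → 2.234 GB.

2.2 GB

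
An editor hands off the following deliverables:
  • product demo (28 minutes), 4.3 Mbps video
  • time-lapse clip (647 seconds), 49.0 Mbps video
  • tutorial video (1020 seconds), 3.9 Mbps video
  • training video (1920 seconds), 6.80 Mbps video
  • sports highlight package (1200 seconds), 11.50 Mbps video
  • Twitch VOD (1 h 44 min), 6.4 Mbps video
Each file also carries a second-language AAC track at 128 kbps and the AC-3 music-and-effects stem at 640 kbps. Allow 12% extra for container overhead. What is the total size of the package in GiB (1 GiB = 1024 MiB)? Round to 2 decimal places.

15.58 GiB

Audio total: 128 + 640 = 768 kbps = 0.768 Mbps.
product demo: 5.068 Mbps × 1680 s × 1.12 = 9535.9 Mb
time-lapse clip: 49.768 Mbps × 647 s × 1.12 = 36063.9 Mb
tutorial video: 4.668 Mbps × 1020 s × 1.12 = 5332.7 Mb
training video: 7.568 Mbps × 1920 s × 1.12 = 16274.2 Mb
sports highlight package: 12.268 Mbps × 1200 s × 1.12 = 16488.2 Mb
Twitch VOD: 7.168 Mbps × 6240 s × 1.12 = 50095.7 Mb
Total: 133790.7 Mb = 16723.8 MB.
= 15.58 GiB.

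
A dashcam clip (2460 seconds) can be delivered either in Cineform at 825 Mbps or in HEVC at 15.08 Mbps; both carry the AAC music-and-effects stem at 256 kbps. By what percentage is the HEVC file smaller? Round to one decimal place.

Audio: 256 kbps = 0.256 Mbps.
Cineform: 825.256 Mbps × 2460 s = 2030129.8 Mb = 236.338 GiB.
HEVC: 15.336 Mbps × 2460 s = 37726.6 Mb = 4.392 GiB.
Reduction: (1 − 4.392/236.338) × 100 = 98.14%.

98.1%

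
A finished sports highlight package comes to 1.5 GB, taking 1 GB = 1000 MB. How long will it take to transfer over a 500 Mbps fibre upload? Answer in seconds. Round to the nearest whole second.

24 seconds

File: 1.5 GB = 12000.0 Mb.
At 500 Mbps: 12000.0 / 500 = 24.0 s ≈ 24 seconds.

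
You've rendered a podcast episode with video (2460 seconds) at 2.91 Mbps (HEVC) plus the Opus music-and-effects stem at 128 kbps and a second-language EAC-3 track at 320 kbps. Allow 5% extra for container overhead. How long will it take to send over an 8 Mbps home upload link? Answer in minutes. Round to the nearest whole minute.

18 minutes

Audio total: 128 + 320 = 448 kbps = 0.448 Mbps.
Total bitrate: 3.358 Mbps.
File: 3.358 Mbps × 2460 s = 8260.7 Mb.
With 5% container overhead: ×1.05. → 8673.7 Mb.
At 8 Mbps: 8673.7 / 8 = 1084.2 s ≈ 18.1 minutes.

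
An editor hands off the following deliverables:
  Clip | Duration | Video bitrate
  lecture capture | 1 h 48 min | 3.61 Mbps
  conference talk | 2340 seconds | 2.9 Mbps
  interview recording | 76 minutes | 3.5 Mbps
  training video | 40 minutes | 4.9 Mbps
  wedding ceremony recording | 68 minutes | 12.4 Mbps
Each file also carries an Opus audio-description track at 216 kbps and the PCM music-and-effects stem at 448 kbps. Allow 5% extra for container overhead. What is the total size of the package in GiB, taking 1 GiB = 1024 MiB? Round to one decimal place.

14.9 GiB

Audio total: 216 + 448 = 664 kbps = 0.664 Mbps.
lecture capture: 4.274 Mbps × 6480 s × 1.05 = 29080.3 Mb
conference talk: 3.564 Mbps × 2340 s × 1.05 = 8756.7 Mb
interview recording: 4.164 Mbps × 4560 s × 1.05 = 19937.2 Mb
training video: 5.564 Mbps × 2400 s × 1.05 = 14021.3 Mb
wedding ceremony recording: 13.064 Mbps × 4080 s × 1.05 = 55966.2 Mb
Total: 127761.7 Mb = 15970.2 MB.
= 14.87 GiB.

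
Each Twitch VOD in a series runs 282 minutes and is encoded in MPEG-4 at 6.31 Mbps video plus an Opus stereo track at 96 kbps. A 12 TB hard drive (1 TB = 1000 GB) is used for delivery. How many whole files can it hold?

885

282 min = 16920 s
Audio: 96 kbps = 0.096 Mbps.
Total bitrate: 6.406 Mbps.
Per item: 6.406 Mbps × 16920 s = 108,390 Mb = 13,549 MB.
Capacity: 12 TB = 96,000,000 Mb; 885.69 items → 885 complete.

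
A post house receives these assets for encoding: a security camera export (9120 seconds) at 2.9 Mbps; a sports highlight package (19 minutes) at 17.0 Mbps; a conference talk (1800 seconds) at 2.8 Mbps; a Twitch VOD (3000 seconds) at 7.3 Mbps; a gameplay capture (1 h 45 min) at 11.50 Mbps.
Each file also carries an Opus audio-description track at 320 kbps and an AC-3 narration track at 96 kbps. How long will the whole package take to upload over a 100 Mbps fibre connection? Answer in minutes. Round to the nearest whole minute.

26 minutes

Audio total: 320 + 96 = 416 kbps = 0.416 Mbps.
security camera export: 3.316 Mbps × 9120 s = 30241.9 Mb
sports highlight package: 17.416 Mbps × 1140 s = 19854.2 Mb
conference talk: 3.216 Mbps × 1800 s = 5788.8 Mb
Twitch VOD: 7.716 Mbps × 3000 s = 23148.0 Mb
gameplay capture: 11.916 Mbps × 6300 s = 75070.8 Mb
Total: 154103.8 Mb = 19263.0 MB.
At 100 Mbps: 154103.8 / 100 = 1541 s ≈ 25.7 minutes.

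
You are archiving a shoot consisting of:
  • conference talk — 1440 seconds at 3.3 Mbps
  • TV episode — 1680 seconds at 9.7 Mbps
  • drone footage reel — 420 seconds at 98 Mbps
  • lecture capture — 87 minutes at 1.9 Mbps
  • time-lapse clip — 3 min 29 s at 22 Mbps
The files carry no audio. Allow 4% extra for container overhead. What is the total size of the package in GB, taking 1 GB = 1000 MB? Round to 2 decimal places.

conference talk: 3.300 Mbps × 1440 s × 1.04 = 4942.1 Mb
TV episode: 9.700 Mbps × 1680 s × 1.04 = 16947.8 Mb
drone footage reel: 98.000 Mbps × 420 s × 1.04 = 42806.4 Mb
lecture capture: 1.900 Mbps × 5220 s × 1.04 = 10314.7 Mb
time-lapse clip: 22.000 Mbps × 209 s × 1.04 = 4781.9 Mb
Total: 79793.0 Mb = 9974.1 MB.
= 9.974 GB.

9.97 GB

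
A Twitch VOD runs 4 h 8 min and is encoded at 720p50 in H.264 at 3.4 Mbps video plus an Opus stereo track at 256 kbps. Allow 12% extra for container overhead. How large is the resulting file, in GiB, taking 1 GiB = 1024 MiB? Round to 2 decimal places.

7.09 GiB

4 h 8 min = 248 min = 14880 s
Audio: 256 kbps = 0.256 Mbps.
Total bitrate: 3.4 + 0.256 = 3.656 Mbps.
Stream data: 3.656 Mbps × 14880 s = 54401.3 Mb.
With 12% container overhead: ×1.12.
60,929 Mb = 7,616,179,200 bytes ÷ 1,073,741,824 = 7.093 GiB.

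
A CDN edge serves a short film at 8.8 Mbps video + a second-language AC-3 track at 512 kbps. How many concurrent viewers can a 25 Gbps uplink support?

Audio: 512 kbps = 0.512 Mbps.
Per-viewer media rate: 9.312 Mbps.
25 Gbps = 25,000 Mbps; 25,000 / 9.312 = 2684.71 → 2684 viewers.

2684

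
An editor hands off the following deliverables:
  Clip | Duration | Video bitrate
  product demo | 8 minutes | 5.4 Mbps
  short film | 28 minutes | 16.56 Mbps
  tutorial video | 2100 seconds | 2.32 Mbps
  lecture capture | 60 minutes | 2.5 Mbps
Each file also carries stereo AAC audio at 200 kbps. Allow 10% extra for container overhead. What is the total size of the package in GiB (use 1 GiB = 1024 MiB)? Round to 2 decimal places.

5.87 GiB

Audio: 200 kbps = 0.200 Mbps.
product demo: 5.600 Mbps × 480 s × 1.10 = 2956.8 Mb
short film: 16.760 Mbps × 1680 s × 1.10 = 30972.5 Mb
tutorial video: 2.520 Mbps × 2100 s × 1.10 = 5821.2 Mb
lecture capture: 2.700 Mbps × 3600 s × 1.10 = 10692.0 Mb
Total: 50442.5 Mb = 6305.3 MB.
= 5.872 GiB.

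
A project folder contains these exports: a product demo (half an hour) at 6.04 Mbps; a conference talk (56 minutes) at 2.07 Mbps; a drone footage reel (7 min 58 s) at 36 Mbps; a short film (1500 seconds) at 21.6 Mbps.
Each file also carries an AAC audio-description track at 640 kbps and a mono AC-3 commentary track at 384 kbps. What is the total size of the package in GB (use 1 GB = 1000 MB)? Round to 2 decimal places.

Audio total: 640 + 384 = 1024 kbps = 1.024 Mbps.
product demo: 7.064 Mbps × 1800 s = 12715.2 Mb
conference talk: 3.094 Mbps × 3360 s = 10395.8 Mb
drone footage reel: 37.024 Mbps × 478 s = 17697.5 Mb
short film: 22.624 Mbps × 1500 s = 33936.0 Mb
Total: 74744.5 Mb = 9343.1 MB.
= 9.343 GB.

9.34 GB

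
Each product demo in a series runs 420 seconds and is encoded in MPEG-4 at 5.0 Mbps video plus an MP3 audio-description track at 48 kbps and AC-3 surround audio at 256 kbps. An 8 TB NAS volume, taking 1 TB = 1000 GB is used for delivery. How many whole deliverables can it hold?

Audio total: 48 + 256 = 304 kbps = 0.304 Mbps.
Total bitrate: 5.304 Mbps.
Per item: 5.304 Mbps × 420 s = 2,228 Mb = 278.5 MB.
Capacity: 8 TB = 64,000,000 Mb; 28729.44 items → 28729 complete.

28729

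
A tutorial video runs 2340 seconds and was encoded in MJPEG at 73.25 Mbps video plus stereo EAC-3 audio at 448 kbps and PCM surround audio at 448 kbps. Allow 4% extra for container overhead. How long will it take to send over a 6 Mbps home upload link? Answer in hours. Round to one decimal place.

Audio total: 448 + 448 = 896 kbps = 0.896 Mbps.
Total bitrate: 74.146 Mbps.
File: 74.146 Mbps × 2340 s = 173501.6 Mb.
With 4% container overhead: ×1.04. → 180441.7 Mb.
At 6 Mbps: 180441.7 / 6 = 30073.6 s ≈ 8.35 hours.

8.4 hours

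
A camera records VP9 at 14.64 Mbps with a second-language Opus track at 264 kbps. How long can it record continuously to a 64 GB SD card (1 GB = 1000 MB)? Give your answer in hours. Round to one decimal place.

9.5 hours

Audio: 264 kbps = 0.264 Mbps.
Total bitrate: 14.64 + 0.264 = 14.904 Mbps.
Capacity: 64 GB = 512,000 Mb.
Recording time: 512,000 / 14.904 = 34,353 s ≈ 9.54 hours.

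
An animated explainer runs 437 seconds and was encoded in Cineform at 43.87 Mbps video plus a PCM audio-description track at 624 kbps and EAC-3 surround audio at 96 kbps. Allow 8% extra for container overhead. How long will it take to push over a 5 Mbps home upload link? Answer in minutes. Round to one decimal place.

70.1 minutes

Audio total: 624 + 96 = 720 kbps = 0.720 Mbps.
Total bitrate: 44.590 Mbps.
File: 44.590 Mbps × 437 s = 19485.8 Mb.
With 8% container overhead: ×1.08. → 21044.7 Mb.
At 5 Mbps: 21044.7 / 5 = 4208.9 s ≈ 70.1 minutes.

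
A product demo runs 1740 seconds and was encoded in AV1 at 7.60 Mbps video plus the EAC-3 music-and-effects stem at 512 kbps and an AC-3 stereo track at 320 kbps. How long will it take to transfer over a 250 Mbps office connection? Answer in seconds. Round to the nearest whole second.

59 seconds

Audio total: 512 + 320 = 832 kbps = 0.832 Mbps.
Total bitrate: 8.432 Mbps.
File: 8.432 Mbps × 1740 s = 14671.7 Mb.
At 250 Mbps: 14671.7 / 250 = 58.7 s ≈ 58.7 seconds.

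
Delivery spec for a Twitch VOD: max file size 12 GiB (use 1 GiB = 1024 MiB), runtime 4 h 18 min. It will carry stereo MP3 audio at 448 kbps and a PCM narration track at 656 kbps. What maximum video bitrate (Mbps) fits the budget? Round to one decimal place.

5.6 Mbps

Budget: 12 GiB = 103079.2 Mb.
4 h 18 min = 258 min = 15480 s
Total bitrate budget: 103079.2 Mb / 15480 s = 6.659 Mbps.
Audio total: 448 + 656 = 1104 kbps = 1.104 Mbps.
Video: 6.659 − 1.104 = 5.555 Mbps.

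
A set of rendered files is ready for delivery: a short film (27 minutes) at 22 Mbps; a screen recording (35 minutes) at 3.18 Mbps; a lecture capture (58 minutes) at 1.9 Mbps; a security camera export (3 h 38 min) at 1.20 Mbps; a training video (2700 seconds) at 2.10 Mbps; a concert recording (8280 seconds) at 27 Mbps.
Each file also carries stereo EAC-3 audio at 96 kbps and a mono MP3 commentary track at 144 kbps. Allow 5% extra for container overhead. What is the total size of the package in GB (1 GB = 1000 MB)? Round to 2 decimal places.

39.55 GB

Audio total: 96 + 144 = 240 kbps = 0.240 Mbps.
short film: 22.240 Mbps × 1620 s × 1.05 = 37830.2 Mb
screen recording: 3.420 Mbps × 2100 s × 1.05 = 7541.1 Mb
lecture capture: 2.140 Mbps × 3480 s × 1.05 = 7819.6 Mb
security camera export: 1.440 Mbps × 13080 s × 1.05 = 19777.0 Mb
training video: 2.340 Mbps × 2700 s × 1.05 = 6633.9 Mb
concert recording: 27.240 Mbps × 8280 s × 1.05 = 236824.6 Mb
Total: 316426.3 Mb = 39553.3 MB.
= 39.55 GB.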